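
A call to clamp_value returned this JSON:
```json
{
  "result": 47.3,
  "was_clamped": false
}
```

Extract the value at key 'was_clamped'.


false


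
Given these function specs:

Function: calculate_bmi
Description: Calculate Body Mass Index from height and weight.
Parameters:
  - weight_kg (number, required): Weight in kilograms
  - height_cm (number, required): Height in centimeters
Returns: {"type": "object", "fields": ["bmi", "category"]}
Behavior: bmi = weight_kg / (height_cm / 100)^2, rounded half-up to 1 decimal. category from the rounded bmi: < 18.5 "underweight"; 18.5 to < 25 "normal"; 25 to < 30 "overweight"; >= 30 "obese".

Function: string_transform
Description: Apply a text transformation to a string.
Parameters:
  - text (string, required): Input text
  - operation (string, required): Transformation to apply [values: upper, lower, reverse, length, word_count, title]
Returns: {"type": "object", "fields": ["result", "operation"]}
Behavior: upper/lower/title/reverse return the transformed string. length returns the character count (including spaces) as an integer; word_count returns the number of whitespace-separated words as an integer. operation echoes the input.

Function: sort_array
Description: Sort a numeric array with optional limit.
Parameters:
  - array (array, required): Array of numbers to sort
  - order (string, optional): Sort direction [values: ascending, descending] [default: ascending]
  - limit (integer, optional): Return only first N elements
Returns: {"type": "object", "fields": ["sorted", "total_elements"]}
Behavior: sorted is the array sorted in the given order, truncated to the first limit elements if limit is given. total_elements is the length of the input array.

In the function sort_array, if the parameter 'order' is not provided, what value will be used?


The sort_array spec declares:
  - order (string, optional): Sort direction [values: ascending, descending] [default: ascending]
Default:
ascending


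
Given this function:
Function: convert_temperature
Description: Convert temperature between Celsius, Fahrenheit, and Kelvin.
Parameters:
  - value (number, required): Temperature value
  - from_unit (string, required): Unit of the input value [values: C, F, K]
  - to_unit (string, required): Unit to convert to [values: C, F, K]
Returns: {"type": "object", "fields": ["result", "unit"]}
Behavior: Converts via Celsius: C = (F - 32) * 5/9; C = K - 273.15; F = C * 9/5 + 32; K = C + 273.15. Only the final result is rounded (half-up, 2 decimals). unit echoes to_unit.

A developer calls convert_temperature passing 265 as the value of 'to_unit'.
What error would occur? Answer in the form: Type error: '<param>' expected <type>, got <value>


Spec: 'to_unit' is declared as string; 265 is an integer.
Type error: 'to_unit' expected string, got 265


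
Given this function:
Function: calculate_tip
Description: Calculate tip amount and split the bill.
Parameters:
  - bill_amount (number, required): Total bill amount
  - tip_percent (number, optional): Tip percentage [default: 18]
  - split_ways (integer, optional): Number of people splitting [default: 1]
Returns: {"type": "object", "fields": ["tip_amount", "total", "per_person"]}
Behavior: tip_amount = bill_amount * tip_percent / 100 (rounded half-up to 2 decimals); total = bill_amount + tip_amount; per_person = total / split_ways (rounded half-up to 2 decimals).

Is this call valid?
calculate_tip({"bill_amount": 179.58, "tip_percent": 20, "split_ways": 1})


Checking all required parameters present and types match... All valid.
Valid


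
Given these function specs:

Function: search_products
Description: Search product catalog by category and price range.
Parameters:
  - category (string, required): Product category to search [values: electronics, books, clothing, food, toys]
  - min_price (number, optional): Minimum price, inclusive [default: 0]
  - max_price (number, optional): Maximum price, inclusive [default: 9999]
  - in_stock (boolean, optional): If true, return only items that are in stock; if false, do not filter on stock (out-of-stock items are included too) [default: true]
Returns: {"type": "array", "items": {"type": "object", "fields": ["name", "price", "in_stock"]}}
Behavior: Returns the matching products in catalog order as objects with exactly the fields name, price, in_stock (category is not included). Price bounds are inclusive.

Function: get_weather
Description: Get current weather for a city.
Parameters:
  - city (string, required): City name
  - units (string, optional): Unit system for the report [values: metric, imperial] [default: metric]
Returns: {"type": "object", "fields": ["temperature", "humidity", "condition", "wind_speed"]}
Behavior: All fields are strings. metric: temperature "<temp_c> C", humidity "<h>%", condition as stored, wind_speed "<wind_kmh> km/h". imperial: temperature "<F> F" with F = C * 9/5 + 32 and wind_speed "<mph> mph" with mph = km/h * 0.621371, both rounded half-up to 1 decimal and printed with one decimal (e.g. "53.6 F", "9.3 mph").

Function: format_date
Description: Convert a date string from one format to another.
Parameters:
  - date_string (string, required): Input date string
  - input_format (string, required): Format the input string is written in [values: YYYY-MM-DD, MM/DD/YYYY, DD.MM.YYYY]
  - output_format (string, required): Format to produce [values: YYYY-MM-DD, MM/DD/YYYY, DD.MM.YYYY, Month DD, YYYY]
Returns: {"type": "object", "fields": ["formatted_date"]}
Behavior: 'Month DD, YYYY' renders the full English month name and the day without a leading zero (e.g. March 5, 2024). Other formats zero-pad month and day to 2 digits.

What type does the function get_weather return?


The get_weather spec declares Returns: {"type": "object", "fields": ["temperature", "humidity", "condition", "wind_speed"]}
Type:
object


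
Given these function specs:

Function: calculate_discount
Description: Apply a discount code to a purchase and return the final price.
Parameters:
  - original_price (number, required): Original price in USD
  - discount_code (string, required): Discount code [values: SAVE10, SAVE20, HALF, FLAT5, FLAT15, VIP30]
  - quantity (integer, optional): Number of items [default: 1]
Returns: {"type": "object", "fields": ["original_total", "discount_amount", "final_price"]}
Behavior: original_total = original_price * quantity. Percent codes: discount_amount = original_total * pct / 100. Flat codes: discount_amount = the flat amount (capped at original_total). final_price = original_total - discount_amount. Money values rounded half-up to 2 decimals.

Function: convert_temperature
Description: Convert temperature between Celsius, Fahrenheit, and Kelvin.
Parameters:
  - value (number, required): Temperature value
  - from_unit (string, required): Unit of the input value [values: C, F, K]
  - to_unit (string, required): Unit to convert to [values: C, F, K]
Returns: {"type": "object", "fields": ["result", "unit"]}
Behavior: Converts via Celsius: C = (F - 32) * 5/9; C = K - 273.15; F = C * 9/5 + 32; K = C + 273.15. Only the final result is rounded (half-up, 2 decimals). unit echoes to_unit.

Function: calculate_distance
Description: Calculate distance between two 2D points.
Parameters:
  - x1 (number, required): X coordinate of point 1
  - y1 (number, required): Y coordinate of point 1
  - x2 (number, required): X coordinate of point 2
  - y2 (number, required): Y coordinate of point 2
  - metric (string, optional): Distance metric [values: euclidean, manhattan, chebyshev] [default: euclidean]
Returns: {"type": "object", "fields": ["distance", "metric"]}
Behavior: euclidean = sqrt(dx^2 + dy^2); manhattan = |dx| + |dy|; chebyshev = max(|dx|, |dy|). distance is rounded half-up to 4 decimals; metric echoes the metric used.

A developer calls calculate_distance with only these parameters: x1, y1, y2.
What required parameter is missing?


Required parameters: x1, y1, x2, y2
Provided: x1, y1, y2
Missing: x2
x2


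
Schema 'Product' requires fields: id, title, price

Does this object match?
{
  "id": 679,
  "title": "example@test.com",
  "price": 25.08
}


Checking required fields... All present.
Valid - all required fields present


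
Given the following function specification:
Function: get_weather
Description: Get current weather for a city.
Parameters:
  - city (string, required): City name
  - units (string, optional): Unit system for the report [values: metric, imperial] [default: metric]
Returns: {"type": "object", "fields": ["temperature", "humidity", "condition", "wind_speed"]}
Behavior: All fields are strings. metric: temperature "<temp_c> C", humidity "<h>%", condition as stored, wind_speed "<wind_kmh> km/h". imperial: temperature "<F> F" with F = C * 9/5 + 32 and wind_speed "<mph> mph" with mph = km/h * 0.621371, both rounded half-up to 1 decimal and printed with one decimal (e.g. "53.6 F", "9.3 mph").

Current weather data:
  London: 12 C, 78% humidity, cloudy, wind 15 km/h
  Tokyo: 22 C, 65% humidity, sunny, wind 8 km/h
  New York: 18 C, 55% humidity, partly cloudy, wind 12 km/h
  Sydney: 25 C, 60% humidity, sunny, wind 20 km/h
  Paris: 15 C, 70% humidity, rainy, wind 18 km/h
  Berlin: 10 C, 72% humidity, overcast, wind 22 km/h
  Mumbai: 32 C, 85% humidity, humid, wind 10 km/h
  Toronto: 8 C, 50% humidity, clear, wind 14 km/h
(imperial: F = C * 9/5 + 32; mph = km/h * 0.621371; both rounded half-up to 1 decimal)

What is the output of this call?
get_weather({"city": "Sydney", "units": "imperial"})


Sydney record: 25 C, 60%, sunny, 20 km/h
imperial: temperature = 25 * 9/5 + 32 = 77 -> 77.0 F
imperial: wind_speed = 20 * 0.621371 = 12.42742 -> 12.4 mph
Output:
{"temperature": "77.0 F", "humidity": "60%", "condition": "sunny", "wind_speed": "12.4 mph"}


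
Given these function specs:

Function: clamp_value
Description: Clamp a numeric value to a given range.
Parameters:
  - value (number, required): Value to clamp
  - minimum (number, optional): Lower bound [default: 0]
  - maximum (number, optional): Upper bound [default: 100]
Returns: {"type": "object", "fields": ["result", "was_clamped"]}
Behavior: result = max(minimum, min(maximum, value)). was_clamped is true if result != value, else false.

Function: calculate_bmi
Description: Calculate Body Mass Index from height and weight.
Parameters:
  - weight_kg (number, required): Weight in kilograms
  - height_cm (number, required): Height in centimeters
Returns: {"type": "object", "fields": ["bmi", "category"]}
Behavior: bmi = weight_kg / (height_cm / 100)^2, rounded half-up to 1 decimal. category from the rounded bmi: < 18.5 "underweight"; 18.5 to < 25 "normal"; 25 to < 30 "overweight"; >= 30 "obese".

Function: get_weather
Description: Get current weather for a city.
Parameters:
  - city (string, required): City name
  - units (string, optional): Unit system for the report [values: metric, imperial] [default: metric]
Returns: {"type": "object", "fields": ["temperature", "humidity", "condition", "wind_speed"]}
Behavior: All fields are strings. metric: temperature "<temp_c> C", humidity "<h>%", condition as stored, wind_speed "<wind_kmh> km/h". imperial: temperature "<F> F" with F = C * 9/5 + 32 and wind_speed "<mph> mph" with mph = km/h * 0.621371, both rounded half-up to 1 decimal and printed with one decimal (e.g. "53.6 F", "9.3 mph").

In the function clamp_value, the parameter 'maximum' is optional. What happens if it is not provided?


The clamp_value spec declares:
  - maximum (number, optional): Upper bound [default: 100]
It defaults to 100


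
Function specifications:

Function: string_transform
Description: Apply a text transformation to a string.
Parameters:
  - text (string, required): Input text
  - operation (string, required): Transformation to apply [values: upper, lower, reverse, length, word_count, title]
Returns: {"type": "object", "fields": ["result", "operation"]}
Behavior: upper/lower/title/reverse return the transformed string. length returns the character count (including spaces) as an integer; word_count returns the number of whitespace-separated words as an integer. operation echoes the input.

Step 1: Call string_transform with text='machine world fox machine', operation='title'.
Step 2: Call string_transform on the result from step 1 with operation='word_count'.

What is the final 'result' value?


Step 1: string_transform(text='machine world fox machine', operation='title')
  -> result = 'Machine World Fox Machine'
Step 2: string_transform(text='Machine World Fox Machine', operation='word_count')
  words: Machine, World, Fox, Machine -> 4
  -> result = 4
4


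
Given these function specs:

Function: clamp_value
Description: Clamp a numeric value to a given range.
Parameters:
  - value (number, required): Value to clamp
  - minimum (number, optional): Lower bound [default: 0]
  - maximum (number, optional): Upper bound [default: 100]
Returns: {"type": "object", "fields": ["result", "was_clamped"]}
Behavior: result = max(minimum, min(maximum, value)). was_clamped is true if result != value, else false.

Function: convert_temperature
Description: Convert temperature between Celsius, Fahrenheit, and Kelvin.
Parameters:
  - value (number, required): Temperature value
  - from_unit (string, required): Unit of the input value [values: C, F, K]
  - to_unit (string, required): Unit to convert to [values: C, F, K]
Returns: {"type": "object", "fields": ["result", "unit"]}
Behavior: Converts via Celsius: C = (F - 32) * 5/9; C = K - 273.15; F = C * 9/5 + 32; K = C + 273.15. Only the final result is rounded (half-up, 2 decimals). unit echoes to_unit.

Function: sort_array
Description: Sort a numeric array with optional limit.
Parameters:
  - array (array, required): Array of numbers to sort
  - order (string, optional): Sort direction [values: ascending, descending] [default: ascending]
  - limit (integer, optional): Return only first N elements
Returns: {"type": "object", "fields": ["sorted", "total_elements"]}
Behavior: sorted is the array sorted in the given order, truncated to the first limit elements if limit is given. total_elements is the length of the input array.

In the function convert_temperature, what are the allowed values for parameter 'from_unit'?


The convert_temperature spec declares:
  - from_unit (string, required): Unit of the input value [values: C, F, K]
Allowed values:
C, F, K


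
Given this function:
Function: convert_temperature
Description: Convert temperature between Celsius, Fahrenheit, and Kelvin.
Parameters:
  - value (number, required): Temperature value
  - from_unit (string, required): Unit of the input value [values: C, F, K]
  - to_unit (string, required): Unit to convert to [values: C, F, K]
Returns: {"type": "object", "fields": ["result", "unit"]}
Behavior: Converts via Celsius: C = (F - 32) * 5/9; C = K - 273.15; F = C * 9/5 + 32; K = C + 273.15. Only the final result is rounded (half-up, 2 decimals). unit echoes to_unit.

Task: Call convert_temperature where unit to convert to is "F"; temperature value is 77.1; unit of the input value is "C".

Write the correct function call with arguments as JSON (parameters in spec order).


Mapping each described value to its parameter name:
  'Unit to convert to' -> to_unit = "F"
  'Temperature value' -> value = 77.1
  'Unit of the input value' -> from_unit = "C"
convert_temperature({"value": 77.1, "from_unit": "C", "to_unit": "F"})


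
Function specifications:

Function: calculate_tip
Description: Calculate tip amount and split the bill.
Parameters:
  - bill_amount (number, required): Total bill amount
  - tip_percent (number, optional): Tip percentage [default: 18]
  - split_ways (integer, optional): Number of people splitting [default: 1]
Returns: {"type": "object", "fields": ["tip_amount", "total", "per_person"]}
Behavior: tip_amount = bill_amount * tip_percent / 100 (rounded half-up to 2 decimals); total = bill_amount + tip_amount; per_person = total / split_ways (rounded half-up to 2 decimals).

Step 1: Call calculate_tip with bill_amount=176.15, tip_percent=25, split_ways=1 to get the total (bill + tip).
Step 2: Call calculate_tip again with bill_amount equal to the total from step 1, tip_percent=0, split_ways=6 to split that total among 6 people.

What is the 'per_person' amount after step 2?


Step 1: calculate_tip(bill_amount=176.15, tip_percent=25, split_ways=1)
  tip_amount = 176.15 * 25/100 = 44.0375 -> 44.04
  total = 176.15 + 44.04 = 220.19
  per_person = 220.19 / 1 = 220.19 -> 220.19
  -> total = 220.19
Step 2: calculate_tip(bill_amount=220.19, tip_percent=0, split_ways=6)
  tip_amount = 220.19 * 0/100 = 0 -> 0.00
  total = 220.19 + 0.00 = 220.19
  per_person = 220.19 / 6 = 36.698333 -> 36.70
  -> per_person = 36.70
$36.70


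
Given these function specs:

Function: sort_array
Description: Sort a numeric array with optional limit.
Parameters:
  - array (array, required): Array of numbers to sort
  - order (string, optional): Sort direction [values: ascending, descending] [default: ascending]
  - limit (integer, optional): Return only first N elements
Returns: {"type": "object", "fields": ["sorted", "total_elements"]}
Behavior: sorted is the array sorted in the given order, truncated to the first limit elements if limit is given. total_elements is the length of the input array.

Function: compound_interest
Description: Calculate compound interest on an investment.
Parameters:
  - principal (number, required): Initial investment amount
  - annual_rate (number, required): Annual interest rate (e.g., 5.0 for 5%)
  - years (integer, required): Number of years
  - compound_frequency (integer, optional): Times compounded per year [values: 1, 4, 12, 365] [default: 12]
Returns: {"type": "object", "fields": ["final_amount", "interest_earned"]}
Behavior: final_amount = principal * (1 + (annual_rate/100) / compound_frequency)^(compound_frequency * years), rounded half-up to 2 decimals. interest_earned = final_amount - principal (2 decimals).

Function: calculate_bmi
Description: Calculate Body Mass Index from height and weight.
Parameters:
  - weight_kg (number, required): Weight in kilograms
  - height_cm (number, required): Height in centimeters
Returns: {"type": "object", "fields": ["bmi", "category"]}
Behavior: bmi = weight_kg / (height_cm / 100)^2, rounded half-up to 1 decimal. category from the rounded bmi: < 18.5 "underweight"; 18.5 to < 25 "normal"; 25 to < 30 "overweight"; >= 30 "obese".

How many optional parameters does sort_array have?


Parameters of sort_array: array (required), order (optional), limit (optional)
Optional count:
2


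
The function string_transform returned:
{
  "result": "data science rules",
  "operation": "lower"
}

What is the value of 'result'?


data science rules


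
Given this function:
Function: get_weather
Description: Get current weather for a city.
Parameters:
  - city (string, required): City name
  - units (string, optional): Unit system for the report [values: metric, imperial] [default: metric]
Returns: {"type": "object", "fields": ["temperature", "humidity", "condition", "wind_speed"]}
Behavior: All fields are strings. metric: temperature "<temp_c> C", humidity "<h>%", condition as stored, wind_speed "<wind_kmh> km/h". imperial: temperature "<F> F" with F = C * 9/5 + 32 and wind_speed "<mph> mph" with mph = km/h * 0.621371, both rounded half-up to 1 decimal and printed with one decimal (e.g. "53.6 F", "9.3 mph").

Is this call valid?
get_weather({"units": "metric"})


Checking required parameters...
Missing required parameter: city
Invalid - missing required parameter 'city'


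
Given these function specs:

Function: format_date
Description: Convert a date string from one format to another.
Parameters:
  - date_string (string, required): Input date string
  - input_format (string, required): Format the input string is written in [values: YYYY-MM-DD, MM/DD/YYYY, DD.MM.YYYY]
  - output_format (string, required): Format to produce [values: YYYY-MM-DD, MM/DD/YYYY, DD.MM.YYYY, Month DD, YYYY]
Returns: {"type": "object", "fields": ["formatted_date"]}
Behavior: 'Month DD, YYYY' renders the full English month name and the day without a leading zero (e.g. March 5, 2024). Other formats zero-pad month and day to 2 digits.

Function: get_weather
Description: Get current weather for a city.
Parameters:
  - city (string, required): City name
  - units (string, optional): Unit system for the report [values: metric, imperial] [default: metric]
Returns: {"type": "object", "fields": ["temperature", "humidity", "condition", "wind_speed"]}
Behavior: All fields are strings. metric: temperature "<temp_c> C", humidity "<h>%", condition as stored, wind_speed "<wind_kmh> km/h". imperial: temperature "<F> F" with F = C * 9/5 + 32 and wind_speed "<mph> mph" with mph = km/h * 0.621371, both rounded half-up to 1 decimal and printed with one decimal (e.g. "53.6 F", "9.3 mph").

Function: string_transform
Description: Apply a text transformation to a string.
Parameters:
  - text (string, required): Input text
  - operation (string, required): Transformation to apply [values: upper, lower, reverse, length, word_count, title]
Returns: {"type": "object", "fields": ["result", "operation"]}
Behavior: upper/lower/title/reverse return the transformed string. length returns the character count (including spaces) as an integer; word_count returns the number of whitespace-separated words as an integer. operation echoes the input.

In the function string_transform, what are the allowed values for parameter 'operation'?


The string_transform spec declares:
  - operation (string, required): Transformation to apply [values: upper, lower, reverse, length, word_count, title]
Allowed values:
upper, lower, reverse, length, word_count, title


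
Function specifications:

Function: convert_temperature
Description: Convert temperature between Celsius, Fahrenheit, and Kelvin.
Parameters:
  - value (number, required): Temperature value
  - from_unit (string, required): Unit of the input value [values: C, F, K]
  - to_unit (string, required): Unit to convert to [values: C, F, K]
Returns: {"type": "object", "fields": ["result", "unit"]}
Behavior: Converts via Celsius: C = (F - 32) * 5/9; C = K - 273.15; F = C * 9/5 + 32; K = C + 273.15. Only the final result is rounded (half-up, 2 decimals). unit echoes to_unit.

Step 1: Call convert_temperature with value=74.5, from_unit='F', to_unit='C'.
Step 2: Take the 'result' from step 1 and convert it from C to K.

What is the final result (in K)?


Step 1: convert_temperature(value=74.5, from_unit=F, to_unit=C)
  To C: (74.5 - 32) * 5/9 = 23.611111
  Target is C: 23.611111
  Round to 2 decimals: 23.61
  -> result = 23.61 C
Step 2: convert_temperature(value=23.61, from_unit=C, to_unit=K)
  Input already in C: 23.61
  To K: 23.61 + 273.15 = 296.76
  Round to 2 decimals: 296.76
  -> result = 296.76 K
296.76 K


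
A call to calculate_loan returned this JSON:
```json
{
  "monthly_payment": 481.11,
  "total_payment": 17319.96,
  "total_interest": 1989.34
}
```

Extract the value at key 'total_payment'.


17319.96


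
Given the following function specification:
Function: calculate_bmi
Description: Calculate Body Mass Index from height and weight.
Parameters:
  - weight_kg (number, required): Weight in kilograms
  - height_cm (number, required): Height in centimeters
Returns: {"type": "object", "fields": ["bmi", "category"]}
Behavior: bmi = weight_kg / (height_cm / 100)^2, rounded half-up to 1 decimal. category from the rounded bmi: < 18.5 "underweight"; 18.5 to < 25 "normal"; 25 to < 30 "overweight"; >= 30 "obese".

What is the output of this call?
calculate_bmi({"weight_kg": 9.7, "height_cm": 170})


height_m = 170 / 100 = 1.7
bmi = 9.7 / 1.7^2 = 9.7 / 2.89 = 3.356401 -> 3.4
3.4 < 18.5 -> underweight
Output:
{"bmi": 3.4, "category": "underweight"}


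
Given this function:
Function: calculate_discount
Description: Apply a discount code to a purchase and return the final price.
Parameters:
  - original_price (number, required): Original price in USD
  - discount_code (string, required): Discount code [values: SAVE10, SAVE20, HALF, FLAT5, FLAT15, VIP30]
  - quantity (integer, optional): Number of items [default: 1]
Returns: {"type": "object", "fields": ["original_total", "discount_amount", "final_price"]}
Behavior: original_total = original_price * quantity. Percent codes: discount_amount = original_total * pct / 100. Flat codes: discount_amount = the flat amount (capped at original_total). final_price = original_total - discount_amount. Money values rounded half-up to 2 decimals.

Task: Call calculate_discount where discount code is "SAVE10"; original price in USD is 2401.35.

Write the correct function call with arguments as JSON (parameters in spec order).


Mapping each described value to its parameter name:
  'Discount code' -> discount_code = "SAVE10"
  'Original price in USD' -> original_price = 2401.35
calculate_discount({"original_price": 2401.35, "discount_code": "SAVE10"})


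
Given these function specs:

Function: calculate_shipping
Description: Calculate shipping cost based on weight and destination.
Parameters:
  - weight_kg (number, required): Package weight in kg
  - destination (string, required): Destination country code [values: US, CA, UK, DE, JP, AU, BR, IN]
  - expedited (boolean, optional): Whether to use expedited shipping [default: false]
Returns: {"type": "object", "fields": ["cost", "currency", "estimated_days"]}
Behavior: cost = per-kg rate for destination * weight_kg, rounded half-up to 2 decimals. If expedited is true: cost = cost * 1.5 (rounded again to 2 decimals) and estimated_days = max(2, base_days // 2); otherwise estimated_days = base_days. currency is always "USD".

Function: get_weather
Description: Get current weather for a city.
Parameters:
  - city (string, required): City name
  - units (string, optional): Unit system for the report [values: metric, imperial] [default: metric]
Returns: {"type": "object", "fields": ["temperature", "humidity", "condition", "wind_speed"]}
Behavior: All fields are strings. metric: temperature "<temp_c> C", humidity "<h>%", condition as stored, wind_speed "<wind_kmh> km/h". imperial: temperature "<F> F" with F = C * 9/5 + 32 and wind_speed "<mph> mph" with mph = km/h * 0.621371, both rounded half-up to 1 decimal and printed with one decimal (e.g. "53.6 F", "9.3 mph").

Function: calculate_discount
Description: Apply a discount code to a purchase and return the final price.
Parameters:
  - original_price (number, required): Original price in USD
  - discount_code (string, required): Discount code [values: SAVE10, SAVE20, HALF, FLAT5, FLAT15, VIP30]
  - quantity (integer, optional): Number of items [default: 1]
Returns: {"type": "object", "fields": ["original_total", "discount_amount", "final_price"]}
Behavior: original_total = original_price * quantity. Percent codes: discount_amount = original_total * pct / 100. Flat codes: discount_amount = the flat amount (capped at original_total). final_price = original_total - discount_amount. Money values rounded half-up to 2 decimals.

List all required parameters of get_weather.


Parameters of get_weather and their required/optional flag:
  city: required
  units: optional
city


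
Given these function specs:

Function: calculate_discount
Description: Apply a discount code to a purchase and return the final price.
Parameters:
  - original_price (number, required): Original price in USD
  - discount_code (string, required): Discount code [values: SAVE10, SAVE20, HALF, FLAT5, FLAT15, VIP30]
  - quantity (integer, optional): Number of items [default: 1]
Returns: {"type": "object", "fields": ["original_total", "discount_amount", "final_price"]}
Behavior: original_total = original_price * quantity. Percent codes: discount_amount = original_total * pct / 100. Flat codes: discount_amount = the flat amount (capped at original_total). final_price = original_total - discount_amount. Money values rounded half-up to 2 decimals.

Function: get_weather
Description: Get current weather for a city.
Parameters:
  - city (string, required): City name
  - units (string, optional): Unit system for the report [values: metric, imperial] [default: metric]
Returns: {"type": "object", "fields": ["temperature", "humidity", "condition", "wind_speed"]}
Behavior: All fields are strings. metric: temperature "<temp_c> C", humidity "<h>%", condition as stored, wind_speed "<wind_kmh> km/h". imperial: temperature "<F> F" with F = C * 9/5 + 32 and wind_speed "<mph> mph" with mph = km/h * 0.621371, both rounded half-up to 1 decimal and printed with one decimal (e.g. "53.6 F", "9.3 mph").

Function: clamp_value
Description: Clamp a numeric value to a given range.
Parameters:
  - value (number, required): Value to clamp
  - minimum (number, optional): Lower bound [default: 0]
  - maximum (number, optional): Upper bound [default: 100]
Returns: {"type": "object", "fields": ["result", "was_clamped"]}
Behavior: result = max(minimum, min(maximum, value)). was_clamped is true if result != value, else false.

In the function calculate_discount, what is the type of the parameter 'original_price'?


The calculate_discount spec declares:
  - original_price (number, required): Original price in USD
Type:
number


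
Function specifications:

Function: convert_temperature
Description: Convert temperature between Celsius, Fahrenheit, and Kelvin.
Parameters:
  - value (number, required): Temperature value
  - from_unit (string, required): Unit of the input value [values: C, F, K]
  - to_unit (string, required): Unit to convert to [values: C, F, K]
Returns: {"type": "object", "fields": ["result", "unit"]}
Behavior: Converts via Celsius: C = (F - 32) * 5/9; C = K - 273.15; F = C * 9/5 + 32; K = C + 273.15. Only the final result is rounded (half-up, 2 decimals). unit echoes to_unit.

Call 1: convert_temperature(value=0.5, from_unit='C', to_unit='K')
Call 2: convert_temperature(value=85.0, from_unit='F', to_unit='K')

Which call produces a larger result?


Call 1:
  Input already in C: 0.5
  To K: 0.5 + 273.15 = 273.65
  Round to 2 decimals: 273.65
  -> 273.65 K
Call 2:
  To C: (85 - 32) * 5/9 = 29.444444
  To K: 29.444444 + 273.15 = 302.594444
  Round to 2 decimals: 302.59
  -> 302.59 K
Call 2 (302.59 K)


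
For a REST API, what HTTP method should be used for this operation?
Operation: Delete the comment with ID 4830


GET = read, POST = create, PUT = update/replace, DELETE = remove
This operation is a removal.
DELETE


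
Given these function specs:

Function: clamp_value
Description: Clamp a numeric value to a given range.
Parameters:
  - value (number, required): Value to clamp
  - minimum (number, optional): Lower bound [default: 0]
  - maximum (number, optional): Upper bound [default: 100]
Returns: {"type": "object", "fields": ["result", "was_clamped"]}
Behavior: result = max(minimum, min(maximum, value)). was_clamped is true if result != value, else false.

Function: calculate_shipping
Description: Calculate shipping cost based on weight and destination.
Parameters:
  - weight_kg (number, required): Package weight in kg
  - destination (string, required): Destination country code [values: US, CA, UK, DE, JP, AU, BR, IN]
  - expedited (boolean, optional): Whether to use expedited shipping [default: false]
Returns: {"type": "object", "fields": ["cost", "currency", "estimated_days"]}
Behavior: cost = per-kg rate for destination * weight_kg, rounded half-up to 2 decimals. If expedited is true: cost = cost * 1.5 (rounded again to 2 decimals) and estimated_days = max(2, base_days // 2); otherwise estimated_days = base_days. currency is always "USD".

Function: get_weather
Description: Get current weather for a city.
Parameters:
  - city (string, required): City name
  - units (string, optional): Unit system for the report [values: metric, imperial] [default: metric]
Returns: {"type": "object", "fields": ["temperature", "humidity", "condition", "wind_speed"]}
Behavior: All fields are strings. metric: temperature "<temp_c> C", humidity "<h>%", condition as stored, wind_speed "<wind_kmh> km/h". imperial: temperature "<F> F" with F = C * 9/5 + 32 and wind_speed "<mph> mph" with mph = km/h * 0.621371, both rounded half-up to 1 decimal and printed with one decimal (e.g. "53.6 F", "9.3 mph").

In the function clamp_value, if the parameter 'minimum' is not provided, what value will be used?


The clamp_value spec declares:
  - minimum (number, optional): Lower bound [default: 0]
Default:
0


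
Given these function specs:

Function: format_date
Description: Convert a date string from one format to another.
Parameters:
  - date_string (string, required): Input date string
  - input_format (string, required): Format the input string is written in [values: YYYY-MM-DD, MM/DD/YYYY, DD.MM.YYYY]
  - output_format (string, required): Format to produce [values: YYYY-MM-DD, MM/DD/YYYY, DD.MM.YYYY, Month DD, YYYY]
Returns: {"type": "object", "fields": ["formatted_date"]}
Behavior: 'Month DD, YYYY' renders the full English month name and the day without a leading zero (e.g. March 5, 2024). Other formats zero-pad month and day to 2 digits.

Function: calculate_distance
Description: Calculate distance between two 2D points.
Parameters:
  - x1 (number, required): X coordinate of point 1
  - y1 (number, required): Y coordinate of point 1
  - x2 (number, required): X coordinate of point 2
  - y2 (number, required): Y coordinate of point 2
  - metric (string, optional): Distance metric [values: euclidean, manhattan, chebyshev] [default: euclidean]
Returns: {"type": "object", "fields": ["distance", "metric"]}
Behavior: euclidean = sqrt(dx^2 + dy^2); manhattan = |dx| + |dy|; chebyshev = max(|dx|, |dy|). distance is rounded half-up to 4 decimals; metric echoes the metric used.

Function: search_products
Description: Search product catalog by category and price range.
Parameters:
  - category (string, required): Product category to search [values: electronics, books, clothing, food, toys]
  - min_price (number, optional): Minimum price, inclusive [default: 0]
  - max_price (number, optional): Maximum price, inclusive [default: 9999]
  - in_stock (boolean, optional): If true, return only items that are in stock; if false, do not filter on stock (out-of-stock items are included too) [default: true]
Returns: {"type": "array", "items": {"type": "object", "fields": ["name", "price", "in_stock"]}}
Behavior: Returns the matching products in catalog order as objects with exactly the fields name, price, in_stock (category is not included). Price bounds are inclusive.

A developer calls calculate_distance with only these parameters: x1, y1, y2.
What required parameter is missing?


Required parameters: x1, y1, x2, y2
Provided: x1, y1, y2
Missing: x2
x2


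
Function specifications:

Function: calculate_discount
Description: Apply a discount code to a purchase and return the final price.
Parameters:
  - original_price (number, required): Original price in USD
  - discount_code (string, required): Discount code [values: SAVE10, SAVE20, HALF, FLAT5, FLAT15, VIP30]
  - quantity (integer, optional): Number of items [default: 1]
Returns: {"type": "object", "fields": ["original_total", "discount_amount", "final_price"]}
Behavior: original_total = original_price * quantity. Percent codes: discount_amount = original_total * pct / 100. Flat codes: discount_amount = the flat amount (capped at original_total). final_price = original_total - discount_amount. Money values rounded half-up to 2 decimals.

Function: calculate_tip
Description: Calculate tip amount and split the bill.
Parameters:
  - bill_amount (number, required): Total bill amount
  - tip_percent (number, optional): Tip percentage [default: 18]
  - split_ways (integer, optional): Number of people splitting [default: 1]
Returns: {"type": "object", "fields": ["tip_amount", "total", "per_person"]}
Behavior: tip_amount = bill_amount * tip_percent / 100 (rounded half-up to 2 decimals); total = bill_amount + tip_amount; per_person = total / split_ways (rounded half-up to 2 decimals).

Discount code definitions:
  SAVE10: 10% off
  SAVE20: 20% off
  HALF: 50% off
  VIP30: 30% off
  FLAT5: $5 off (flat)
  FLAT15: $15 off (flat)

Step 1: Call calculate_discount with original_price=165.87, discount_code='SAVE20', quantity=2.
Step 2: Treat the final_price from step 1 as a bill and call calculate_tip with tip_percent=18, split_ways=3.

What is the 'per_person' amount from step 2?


Step 1: calculate_discount(original_price=165.87, discount_code=SAVE20, quantity=2)
  original_total = 165.87 * 2 = 331.74
  SAVE20 = 20% off: discount_amount = 331.74 * 20/100 = 66.348 -> 66.35
  final_price = 331.74 - 66.35 = 265.39
  -> final_price = 265.39
Step 2: calculate_tip(bill_amount=265.39, tip_percent=18, split_ways=3)
  tip_amount = 265.39 * 18/100 = 47.7702 -> 47.77
  total = 265.39 + 47.77 = 313.16
  per_person = 313.16 / 3 = 104.386667 -> 104.39
  -> per_person = 104.39
$104.39


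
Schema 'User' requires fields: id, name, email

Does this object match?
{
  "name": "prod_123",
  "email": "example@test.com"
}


Checking required fields...
Missing: id
Invalid - missing required field 'id'


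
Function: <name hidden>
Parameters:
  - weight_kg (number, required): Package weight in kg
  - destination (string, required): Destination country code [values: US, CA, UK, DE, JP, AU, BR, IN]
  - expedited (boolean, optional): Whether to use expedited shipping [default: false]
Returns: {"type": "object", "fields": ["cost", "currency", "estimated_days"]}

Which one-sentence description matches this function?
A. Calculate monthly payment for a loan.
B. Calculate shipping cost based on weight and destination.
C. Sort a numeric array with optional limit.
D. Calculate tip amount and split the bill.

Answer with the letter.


Parameters weight_kg, destination, expedited and return ["cost", "currency", "estimated_days"] fit: Calculate shipping cost based on weight and destination.
B


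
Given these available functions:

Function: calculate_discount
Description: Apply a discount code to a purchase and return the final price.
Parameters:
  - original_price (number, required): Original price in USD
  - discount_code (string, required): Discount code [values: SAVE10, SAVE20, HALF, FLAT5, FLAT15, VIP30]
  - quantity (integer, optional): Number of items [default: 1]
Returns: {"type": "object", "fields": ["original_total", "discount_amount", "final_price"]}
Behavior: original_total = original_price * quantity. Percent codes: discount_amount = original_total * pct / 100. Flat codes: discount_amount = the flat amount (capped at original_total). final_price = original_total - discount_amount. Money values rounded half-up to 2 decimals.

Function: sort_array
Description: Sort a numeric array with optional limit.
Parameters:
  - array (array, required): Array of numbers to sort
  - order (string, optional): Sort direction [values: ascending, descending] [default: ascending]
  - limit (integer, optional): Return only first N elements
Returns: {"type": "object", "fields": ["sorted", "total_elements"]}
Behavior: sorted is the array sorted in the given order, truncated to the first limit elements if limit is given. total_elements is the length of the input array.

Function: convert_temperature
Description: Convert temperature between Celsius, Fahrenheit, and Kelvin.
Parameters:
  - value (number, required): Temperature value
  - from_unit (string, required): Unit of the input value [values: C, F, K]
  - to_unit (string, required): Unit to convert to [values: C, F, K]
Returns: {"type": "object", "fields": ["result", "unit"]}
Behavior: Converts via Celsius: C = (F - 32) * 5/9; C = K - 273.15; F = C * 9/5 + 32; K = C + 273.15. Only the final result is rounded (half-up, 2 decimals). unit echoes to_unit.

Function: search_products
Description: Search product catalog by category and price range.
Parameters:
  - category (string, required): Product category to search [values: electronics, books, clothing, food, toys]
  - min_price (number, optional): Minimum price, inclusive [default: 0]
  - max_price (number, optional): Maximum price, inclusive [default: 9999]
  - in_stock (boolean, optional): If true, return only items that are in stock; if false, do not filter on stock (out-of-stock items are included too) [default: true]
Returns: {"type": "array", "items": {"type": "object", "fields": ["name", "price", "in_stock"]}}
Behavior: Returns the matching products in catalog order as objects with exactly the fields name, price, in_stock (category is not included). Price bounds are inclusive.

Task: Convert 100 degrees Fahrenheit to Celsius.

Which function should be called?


The task needs a function whose description is: Convert temperature between Celsius, Fahrenheit, and Kelvin.
convert_temperature
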